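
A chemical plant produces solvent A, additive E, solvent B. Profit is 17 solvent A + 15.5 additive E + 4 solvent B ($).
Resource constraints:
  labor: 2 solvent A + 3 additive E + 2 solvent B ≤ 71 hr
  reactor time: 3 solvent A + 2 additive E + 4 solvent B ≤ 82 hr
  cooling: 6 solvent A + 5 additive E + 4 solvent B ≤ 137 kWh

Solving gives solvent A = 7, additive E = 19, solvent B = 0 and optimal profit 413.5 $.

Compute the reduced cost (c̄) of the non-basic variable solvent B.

At the optimum: labor uses 71 of 71 (binding); reactor time uses 59 of 82 (slack = 23); cooling uses 137 of 137 (binding).
Since reactor time is not tight, its dual is 0.
Dual feasibility on the basic columns requires 2·y_labor + 6·y_cooling = 17, 3·y_labor + 5·y_cooling = 15.5.
This yields shadow prices y_labor = 1, y_cooling = 2.5.
Reduced cost of solvent B: c₃ − yᵀa₃ = 4 − (1·2 + 2.5·4) = 4 − 12 = -8.

-8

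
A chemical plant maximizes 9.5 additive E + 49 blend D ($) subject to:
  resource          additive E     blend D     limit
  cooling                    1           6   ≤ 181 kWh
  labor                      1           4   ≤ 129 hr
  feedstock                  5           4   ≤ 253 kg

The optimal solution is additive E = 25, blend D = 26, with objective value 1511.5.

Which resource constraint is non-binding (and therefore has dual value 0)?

feedstock

cooling: 181/181 (binding)
labor: 129/129 (binding)
feedstock: 229/253 (slack 24)
By complementary slackness, a constraint with positive slack has shadow price 0 → feedstock.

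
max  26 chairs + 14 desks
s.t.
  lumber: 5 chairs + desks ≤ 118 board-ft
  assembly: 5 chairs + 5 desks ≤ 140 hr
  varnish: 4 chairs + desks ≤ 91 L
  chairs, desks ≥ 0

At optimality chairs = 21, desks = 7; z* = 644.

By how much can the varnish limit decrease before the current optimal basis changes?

63

Binding constraints: assembly, varnish. The basis is B = [[5,5],[4,1]] with det -15.
Per unit decrease in varnish, x* moves by d = (-0.3333, 0.3333).
The basis stays optimal until chairs reaches 0; allowable decrease = 63 L.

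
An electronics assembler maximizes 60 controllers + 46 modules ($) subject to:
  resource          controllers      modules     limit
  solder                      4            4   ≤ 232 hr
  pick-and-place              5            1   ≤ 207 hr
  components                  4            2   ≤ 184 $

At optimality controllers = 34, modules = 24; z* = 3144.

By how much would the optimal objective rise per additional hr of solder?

Check each constraint at x*: solder 232/232 (tight); pick-and-place 194/207 (slack 13); components 184/184 (tight).
Slack constraints have shadow price 0 (complementary slackness).
The binding rows give the dual system: 4·y_solder + 4·y_components = 60 and 4·y_solder + 2·y_components = 46.
This yields shadow prices y_solder = 8, y_components = 7.
Shadow price of solder = 8.

8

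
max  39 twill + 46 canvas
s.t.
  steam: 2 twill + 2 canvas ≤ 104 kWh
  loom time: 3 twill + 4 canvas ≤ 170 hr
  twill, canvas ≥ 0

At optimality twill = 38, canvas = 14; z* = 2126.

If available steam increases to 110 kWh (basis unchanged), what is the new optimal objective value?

2180

At the optimum: steam uses 104 of 104 (binding); loom time uses 170 of 170 (binding).
Dual feasibility on the basic columns requires 2·y_steam + 3·y_loom time = 39, 2·y_steam + 4·y_loom time = 46.
Solving: y_steam = 9, y_loom time = 7.
Δz = y_steam·Δb = 9 × (6) = 54, so new z* = 2126 + 54 = 2180.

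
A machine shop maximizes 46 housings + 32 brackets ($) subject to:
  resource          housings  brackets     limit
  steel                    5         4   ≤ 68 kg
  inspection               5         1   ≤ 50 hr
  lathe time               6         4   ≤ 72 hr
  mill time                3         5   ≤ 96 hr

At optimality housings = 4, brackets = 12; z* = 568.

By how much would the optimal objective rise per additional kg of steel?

2

At the optimum: steel uses 68 of 68 (binding); inspection uses 32 of 50 (slack = 18); lathe time uses 72 of 72 (binding); mill time uses 72 of 96 (slack = 24).
Slack constraints have shadow price 0 (complementary slackness).
The binding rows give the dual system: 5·y_steel + 6·y_lathe time = 46 and 4·y_steel + 4·y_lathe time = 32.
This yields shadow prices y_steel = 2, y_lathe time = 6.
Shadow price of steel = 2.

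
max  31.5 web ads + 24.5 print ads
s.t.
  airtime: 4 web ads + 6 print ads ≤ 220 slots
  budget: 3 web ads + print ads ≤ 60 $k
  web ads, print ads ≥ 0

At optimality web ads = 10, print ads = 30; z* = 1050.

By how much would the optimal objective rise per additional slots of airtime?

At the optimum: airtime uses 220 of 220 (binding); budget uses 60 of 60 (binding).
Dual feasibility on the basic columns requires 4·y_airtime + 3·y_budget = 31.5, 6·y_airtime + 1·y_budget = 24.5.
This yields shadow prices y_airtime = 3, y_budget = 6.5.
Shadow price of airtime = 3.

3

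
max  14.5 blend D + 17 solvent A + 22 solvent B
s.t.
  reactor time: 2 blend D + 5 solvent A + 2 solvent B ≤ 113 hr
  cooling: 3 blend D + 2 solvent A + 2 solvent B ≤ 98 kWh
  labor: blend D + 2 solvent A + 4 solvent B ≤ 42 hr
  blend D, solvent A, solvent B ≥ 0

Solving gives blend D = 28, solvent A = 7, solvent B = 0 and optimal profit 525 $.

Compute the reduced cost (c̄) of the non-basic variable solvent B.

-6

Check each constraint at x*: reactor time 91/113 (slack 22); cooling 98/98 (tight); labor 42/42 (tight).
By complementary slackness, y = 0 for the non-binding constraint.
Dual feasibility on the basic columns requires 3·y_cooling + 1·y_labor = 14.5, 2·y_cooling + 2·y_labor = 17.
Solving: y_cooling = 3, y_labor = 5.5.
Reduced cost of solvent B: c₃ − yᵀa₃ = 22 − (3·2 + 5.5·4) = 22 − 28 = -6.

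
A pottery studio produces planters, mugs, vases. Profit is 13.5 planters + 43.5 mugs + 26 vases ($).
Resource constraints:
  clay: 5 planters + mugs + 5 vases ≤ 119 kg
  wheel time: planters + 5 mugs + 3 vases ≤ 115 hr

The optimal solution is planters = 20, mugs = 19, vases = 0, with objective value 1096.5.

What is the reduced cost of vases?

Check each constraint at x*: clay 119/119 (tight); wheel time 115/115 (tight).
Dual feasibility on the basic columns requires 5·y_clay + 1·y_wheel time = 13.5, 1·y_clay + 5·y_wheel time = 43.5.
Solving: y_clay = 1, y_wheel time = 8.5.
Reduced cost of vases: c₃ − yᵀa₃ = 26 − (1·5 + 8.5·3) = 26 − 30.5 = -4.5.

-4.5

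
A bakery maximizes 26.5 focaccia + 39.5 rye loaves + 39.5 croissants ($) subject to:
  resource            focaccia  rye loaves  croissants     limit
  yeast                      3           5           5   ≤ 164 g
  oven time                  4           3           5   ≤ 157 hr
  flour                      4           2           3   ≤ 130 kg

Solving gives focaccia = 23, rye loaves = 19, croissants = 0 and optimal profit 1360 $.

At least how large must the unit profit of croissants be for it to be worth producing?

40.5

Check each constraint at x*: yeast 164/164 (tight); oven time 149/157 (slack 8); flour 130/130 (tight).
By complementary slackness, y = 0 for the non-binding constraint.
From A_Bᵀ y = c: 3·y_yeast + 4·y_flour = 26.5; 5·y_yeast + 2·y_flour = 39.5.
→ y_yeast = 7.5 and y_flour = 1.
croissants enters the basis when its profit ≥ yᵀa₃ = 7.5·5 + 1·3 = 40.5.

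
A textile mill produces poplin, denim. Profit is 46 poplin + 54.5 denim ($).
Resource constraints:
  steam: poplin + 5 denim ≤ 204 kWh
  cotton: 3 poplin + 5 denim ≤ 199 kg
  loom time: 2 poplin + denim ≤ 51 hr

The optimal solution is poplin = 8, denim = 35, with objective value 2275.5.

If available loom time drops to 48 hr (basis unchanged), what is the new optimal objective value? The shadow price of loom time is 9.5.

2247

Δb = -3, so new z* = 2275.5 + (9.5)·(-3) = 2275.5 − 28.5 = 2247.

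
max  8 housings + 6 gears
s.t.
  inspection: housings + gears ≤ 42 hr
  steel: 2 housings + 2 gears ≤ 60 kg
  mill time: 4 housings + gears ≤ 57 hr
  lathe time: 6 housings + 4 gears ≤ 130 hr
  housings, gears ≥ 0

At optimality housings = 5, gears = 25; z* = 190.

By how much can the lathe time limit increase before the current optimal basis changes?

Binding constraints: steel, lathe time. The basis is B = [[2,2],[6,4]] with det -4.
Per unit increase in lathe time, x* moves by d = (0.5, -0.5).
The basis stays optimal until mill time becomes binding; allowable increase = 8 hr.

8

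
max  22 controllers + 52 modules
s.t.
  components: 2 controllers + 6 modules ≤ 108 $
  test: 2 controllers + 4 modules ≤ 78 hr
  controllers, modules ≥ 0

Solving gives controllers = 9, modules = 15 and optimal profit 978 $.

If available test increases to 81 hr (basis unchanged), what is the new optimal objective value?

Check each constraint at x*: components 108/108 (tight); test 78/78 (tight).
From A_Bᵀ y = c: 2·y_components + 2·y_test = 22; 6·y_components + 4·y_test = 52.
Solving: y_components = 4, y_test = 7.
Δz = y_test·Δb = 7 × (3) = 21, so new z* = 978 + 21 = 999.

999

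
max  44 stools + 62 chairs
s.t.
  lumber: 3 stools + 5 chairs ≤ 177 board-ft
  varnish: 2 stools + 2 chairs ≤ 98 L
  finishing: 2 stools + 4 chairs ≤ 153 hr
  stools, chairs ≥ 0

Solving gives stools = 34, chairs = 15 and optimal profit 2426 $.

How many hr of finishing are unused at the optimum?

finishing used = 2·34 + 4·15 = 128; slack = 153 − 128 = 25.

25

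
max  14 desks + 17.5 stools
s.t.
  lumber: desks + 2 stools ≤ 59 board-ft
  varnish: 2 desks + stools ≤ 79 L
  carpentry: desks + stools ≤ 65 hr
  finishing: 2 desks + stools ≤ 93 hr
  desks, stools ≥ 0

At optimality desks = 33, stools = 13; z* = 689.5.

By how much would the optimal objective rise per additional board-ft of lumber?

7

Check each constraint at x*: lumber 59/59 (tight); varnish 79/79 (tight); carpentry 46/65 (slack 19); finishing 79/93 (slack 14).
By complementary slackness, y = 0 for the non-binding constraints.
Dual feasibility on the basic columns requires 1·y_lumber + 2·y_varnish = 14, 2·y_lumber + 1·y_varnish = 17.5.
Solving: y_lumber = 7, y_varnish = 3.5.
Shadow price of lumber = 7.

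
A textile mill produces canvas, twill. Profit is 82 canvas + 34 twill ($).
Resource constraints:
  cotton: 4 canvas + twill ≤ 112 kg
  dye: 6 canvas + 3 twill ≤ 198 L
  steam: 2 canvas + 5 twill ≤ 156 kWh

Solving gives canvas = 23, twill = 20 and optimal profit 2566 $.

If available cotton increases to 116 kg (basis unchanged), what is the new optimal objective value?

Check each constraint at x*: cotton 112/112 (tight); dye 198/198 (tight); steam 146/156 (slack 10).
Since steam is not tight, its dual is 0.
From A_Bᵀ y = c: 4·y_cotton + 6·y_dye = 82; 1·y_cotton + 3·y_dye = 34.
This yields shadow prices y_cotton = 7, y_dye = 9.
Δz = y_cotton·Δb = 7 × (4) = 28, so new z* = 2566 + 28 = 2594.

2594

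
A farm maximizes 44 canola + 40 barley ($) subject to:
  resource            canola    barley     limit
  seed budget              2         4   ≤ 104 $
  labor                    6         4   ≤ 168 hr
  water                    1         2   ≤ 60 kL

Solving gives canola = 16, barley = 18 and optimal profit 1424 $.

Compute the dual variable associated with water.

0

At the optimum: seed budget uses 104 of 104 (binding); labor uses 168 of 168 (binding); water uses 52 of 60 (slack = 8).
By complementary slackness, y = 0 for the non-binding constraint.
The binding rows give the dual system: 2·y_seed budget + 6·y_labor = 44 and 4·y_seed budget + 4·y_labor = 40.
→ y_seed budget = 4 and y_labor = 6.
Shadow price of water = 0.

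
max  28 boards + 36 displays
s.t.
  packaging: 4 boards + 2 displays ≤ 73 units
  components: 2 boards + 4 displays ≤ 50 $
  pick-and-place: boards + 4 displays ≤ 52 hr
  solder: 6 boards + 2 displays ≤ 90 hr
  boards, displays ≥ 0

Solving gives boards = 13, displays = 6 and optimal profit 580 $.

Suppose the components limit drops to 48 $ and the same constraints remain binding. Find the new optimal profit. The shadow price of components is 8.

564

Δb = -2, so new z* = 580 + (8)·(-2) = 580 − 16 = 564.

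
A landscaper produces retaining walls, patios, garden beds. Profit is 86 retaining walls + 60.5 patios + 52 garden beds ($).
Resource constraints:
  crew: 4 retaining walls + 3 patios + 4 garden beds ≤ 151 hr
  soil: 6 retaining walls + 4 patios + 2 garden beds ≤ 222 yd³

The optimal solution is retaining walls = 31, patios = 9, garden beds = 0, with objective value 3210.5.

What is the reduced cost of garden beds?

-2

Both crew and soil are binding at x*.
The binding rows give the dual system: 4·y_crew + 6·y_soil = 86 and 3·y_crew + 4·y_soil = 60.5.
Solving: y_crew = 9.5, y_soil = 8.
Reduced cost of garden beds: c₃ − yᵀa₃ = 52 − (9.5·4 + 8·2) = 52 − 54 = -2.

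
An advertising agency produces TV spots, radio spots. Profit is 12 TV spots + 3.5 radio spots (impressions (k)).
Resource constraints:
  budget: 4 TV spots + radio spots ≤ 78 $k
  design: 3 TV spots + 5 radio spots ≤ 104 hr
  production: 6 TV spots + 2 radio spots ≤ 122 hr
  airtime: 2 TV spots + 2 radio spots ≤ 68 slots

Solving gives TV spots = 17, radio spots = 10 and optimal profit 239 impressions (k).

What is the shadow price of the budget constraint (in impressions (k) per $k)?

Binding: budget and production. Non-binding: design (3 unused), airtime (14 unused).
By complementary slackness, y = 0 for the non-binding constraints.
Dual feasibility on the basic columns requires 4·y_budget + 6·y_production = 12, 1·y_budget + 2·y_production = 3.5.
→ y_budget = 1.5 and y_production = 1.
Shadow price of budget = 1.5.

1.5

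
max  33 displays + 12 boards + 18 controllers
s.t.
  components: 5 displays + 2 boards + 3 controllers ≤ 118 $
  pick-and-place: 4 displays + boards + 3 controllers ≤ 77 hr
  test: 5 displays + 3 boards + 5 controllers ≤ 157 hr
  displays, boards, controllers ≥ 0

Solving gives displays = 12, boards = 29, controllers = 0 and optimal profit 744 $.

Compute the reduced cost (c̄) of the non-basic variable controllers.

-3

At the optimum: components uses 118 of 118 (binding); pick-and-place uses 77 of 77 (binding); test uses 147 of 157 (slack = 10).
By complementary slackness, y = 0 for the non-binding constraint.
From A_Bᵀ y = c: 5·y_components + 4·y_pick-and-place = 33; 2·y_components + 1·y_pick-and-place = 12.
→ y_components = 5 and y_pick-and-place = 2.
Reduced cost of controllers: c₃ − yᵀa₃ = 18 − (5·3 + 2·3) = 18 − 21 = -3.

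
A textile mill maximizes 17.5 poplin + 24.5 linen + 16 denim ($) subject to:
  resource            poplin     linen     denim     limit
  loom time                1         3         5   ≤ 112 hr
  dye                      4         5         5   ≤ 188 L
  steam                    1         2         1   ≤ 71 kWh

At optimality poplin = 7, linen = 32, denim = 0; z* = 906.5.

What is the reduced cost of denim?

-5

At the optimum: loom time uses 103 of 112 (slack = 9); dye uses 188 of 188 (binding); steam uses 71 of 71 (binding).
Slack constraints have shadow price 0 (complementary slackness).
The binding rows give the dual system: 4·y_dye + 1·y_steam = 17.5 and 5·y_dye + 2·y_steam = 24.5.
Solving: y_dye = 3.5, y_steam = 3.5.
Reduced cost of denim: c₃ − yᵀa₃ = 16 − (3.5·5 + 3.5·1) = 16 − 21 = -5.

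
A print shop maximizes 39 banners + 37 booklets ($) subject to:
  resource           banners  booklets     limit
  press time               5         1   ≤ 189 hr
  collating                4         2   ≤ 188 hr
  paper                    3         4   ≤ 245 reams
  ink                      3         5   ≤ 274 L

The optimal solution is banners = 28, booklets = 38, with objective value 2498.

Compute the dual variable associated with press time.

0

Check each constraint at x*: press time 178/189 (slack 11); collating 188/188 (tight); paper 236/245 (slack 9); ink 274/274 (tight).
Slack constraints have shadow price 0 (complementary slackness).
The binding rows give the dual system: 4·y_collating + 3·y_ink = 39 and 2·y_collating + 5·y_ink = 37.
This yields shadow prices y_collating = 6, y_ink = 5.
Shadow price of press time = 0.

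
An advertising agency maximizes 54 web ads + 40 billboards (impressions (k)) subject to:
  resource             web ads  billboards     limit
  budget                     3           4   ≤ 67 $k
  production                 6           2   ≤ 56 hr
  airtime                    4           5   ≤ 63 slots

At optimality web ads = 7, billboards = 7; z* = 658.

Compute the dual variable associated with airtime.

Binding: production and airtime. Non-binding: budget (18 unused).
By complementary slackness, y = 0 for the non-binding constraint.
Dual feasibility on the basic columns requires 6·y_production + 4·y_airtime = 54, 2·y_production + 5·y_airtime = 40.
Solving: y_production = 5, y_airtime = 6.
Shadow price of airtime = 6.

6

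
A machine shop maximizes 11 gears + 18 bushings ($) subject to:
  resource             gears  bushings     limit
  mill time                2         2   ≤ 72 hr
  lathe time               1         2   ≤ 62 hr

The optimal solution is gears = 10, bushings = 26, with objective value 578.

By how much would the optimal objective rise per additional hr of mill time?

Both mill time and lathe time are binding at x*.
The binding rows give the dual system: 2·y_mill time + 1·y_lathe time = 11 and 2·y_mill time + 2·y_lathe time = 18.
→ y_mill time = 2 and y_lathe time = 7.
Shadow price of mill time = 2.

2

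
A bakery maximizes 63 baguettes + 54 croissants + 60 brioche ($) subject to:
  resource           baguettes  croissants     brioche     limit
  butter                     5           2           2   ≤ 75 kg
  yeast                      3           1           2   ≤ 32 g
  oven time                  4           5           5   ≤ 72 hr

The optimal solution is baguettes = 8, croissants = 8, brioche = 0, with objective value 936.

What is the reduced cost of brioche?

At the optimum: butter uses 56 of 75 (slack = 19); yeast uses 32 of 32 (binding); oven time uses 72 of 72 (binding).
By complementary slackness, y = 0 for the non-binding constraint.
The binding rows give the dual system: 3·y_yeast + 4·y_oven time = 63 and 1·y_yeast + 5·y_oven time = 54.
This yields shadow prices y_yeast = 9, y_oven time = 9.
Reduced cost of brioche: c₃ − yᵀa₃ = 60 − (9·2 + 9·5) = 60 − 63 = -3.

-3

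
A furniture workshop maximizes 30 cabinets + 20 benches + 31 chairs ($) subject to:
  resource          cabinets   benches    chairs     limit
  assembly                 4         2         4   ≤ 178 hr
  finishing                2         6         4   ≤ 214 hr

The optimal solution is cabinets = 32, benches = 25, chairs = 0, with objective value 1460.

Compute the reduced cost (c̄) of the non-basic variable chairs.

-1

Both assembly and finishing are binding at x*.
The binding rows give the dual system: 4·y_assembly + 2·y_finishing = 30 and 2·y_assembly + 6·y_finishing = 20.
This yields shadow prices y_assembly = 7, y_finishing = 1.
Reduced cost of chairs: c₃ − yᵀa₃ = 31 − (7·4 + 1·4) = 31 − 32 = -1.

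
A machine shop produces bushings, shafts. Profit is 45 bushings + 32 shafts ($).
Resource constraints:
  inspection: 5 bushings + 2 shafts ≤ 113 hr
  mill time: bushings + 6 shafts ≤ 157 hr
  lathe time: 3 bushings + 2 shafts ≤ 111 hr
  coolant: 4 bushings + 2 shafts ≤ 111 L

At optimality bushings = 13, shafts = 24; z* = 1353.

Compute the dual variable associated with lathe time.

0

At the optimum: inspection uses 113 of 113 (binding); mill time uses 157 of 157 (binding); lathe time uses 87 of 111 (slack = 24); coolant uses 100 of 111 (slack = 11).
Since lathe time, coolant are not tight, their duals are 0.
Dual feasibility on the basic columns requires 5·y_inspection + 1·y_mill time = 45, 2·y_inspection + 6·y_mill time = 32.
→ y_inspection = 8.5 and y_mill time = 2.5.
Shadow price of lathe time = 0.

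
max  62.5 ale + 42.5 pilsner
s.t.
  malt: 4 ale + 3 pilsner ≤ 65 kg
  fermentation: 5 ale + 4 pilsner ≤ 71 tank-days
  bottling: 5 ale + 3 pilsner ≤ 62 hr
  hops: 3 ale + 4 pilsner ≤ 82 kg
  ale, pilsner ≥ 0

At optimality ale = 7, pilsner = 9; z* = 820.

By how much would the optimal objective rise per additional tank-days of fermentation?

5

At the optimum: malt uses 55 of 65 (slack = 10); fermentation uses 71 of 71 (binding); bottling uses 62 of 62 (binding); hops uses 57 of 82 (slack = 25).
By complementary slackness, y = 0 for the non-binding constraints.
From A_Bᵀ y = c: 5·y_fermentation + 5·y_bottling = 62.5; 4·y_fermentation + 3·y_bottling = 42.5.
Solving: y_fermentation = 5, y_bottling = 7.5.
Shadow price of fermentation = 5.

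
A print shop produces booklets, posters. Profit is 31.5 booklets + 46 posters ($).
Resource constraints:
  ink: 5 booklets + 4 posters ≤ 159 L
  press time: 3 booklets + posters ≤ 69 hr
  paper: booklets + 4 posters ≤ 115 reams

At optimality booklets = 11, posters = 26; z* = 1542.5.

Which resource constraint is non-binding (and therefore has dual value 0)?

press time

ink: 159/159 (binding)
press time: 59/69 (slack 10)
paper: 115/115 (binding)
By complementary slackness, a constraint with positive slack has shadow price 0 → press time.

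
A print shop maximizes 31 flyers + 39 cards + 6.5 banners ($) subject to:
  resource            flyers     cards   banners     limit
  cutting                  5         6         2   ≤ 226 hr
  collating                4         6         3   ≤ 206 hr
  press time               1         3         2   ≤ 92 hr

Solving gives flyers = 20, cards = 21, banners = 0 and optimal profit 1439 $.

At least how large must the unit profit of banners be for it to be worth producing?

14.5

Check each constraint at x*: cutting 226/226 (tight); collating 206/206 (tight); press time 83/92 (slack 9).
Since press time is not tight, its dual is 0.
Dual feasibility on the basic columns requires 5·y_cutting + 4·y_collating = 31, 6·y_cutting + 6·y_collating = 39.
→ y_cutting = 5 and y_collating = 1.5.
banners enters the basis when its profit ≥ yᵀa₃ = 5·2 + 1.5·3 = 14.5.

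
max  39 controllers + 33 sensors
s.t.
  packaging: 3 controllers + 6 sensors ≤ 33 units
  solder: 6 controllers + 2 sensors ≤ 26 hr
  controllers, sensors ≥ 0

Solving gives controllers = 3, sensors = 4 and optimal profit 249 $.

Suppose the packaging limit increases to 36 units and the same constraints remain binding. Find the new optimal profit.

Check each constraint at x*: packaging 33/33 (tight); solder 26/26 (tight).
Dual feasibility on the basic columns requires 3·y_packaging + 6·y_solder = 39, 6·y_packaging + 2·y_solder = 33.
→ y_packaging = 4 and y_solder = 4.5.
Δz = y_packaging·Δb = 4 × (3) = 12, so new z* = 249 + 12 = 261.

261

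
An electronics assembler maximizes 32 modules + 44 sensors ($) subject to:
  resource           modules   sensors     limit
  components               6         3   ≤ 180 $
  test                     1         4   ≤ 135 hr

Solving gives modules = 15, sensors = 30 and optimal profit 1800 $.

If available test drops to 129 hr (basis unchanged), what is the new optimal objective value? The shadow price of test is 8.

Δb = -6, so new z* = 1800 + (8)·(-6) = 1800 − 48 = 1752.

1752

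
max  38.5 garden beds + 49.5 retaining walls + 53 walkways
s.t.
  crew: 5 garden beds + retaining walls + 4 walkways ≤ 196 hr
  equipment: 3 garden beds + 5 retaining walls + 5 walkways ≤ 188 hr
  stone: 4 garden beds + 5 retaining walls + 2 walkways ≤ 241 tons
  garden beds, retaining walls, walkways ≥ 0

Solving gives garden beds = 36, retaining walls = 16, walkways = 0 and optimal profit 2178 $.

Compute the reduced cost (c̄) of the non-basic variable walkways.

At the optimum: crew uses 196 of 196 (binding); equipment uses 188 of 188 (binding); stone uses 224 of 241 (slack = 17).
By complementary slackness, y = 0 for the non-binding constraint.
The binding rows give the dual system: 5·y_crew + 3·y_equipment = 38.5 and 1·y_crew + 5·y_equipment = 49.5.
Solving: y_crew = 2, y_equipment = 9.5.
Reduced cost of walkways: c₃ − yᵀa₃ = 53 − (2·4 + 9.5·5) = 53 − 55.5 = -2.5.

-2.5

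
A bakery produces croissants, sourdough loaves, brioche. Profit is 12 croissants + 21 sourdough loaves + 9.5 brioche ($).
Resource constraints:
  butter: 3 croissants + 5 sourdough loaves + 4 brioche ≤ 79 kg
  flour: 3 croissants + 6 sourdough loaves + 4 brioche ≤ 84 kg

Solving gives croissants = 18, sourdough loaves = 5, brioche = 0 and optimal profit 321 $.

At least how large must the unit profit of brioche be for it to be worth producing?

16

Check each constraint at x*: butter 79/79 (tight); flour 84/84 (tight).
From A_Bᵀ y = c: 3·y_butter + 3·y_flour = 12; 5·y_butter + 6·y_flour = 21.
Solving: y_butter = 3, y_flour = 1.
brioche enters the basis when its profit ≥ yᵀa₃ = 3·4 + 1·4 = 16.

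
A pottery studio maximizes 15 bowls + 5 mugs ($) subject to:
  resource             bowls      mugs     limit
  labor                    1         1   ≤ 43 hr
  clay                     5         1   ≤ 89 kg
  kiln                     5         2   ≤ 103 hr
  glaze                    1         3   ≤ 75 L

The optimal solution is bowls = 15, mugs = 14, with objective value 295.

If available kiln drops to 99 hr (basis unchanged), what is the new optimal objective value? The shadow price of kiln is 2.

287

Δb = -4, so new z* = 295 + (2)·(-4) = 295 − 8 = 287.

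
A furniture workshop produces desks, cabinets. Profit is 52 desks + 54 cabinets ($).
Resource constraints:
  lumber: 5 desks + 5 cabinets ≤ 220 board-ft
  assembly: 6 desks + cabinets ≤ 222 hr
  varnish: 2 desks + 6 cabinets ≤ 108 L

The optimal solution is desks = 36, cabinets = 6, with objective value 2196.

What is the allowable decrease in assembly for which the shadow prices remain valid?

Binding constraints: assembly, varnish. The basis is B = [[6,1],[2,6]] with det 34.
Per unit decrease in assembly, x* moves by d = (-0.1765, 0.0588).
The basis stays optimal until desks reaches 0; allowable decrease = 204 hr.

204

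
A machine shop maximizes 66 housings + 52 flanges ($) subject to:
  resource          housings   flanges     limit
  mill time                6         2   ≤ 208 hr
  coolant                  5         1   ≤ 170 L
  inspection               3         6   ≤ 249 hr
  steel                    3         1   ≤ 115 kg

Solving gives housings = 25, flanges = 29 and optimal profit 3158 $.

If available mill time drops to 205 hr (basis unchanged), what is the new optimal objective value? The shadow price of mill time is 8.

3134

Δb = -3, so new z* = 3158 + (8)·(-3) = 3158 − 24 = 3134.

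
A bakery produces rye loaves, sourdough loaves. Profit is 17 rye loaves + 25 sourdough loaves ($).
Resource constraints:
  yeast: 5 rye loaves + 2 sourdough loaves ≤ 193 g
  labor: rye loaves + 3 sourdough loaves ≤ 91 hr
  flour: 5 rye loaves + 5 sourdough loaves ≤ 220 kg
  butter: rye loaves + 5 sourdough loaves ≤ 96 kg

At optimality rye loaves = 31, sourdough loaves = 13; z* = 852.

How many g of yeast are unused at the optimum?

12

yeast used = 5·31 + 2·13 = 181; slack = 193 − 181 = 12.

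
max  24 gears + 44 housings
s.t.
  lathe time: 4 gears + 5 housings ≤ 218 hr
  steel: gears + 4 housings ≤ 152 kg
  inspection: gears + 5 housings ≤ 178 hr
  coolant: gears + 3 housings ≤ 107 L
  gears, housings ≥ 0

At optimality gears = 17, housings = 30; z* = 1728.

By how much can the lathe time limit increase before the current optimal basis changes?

Binding constraints: lathe time, coolant. The basis is B = [[4,5],[1,3]] with det 7.
Per unit increase in lathe time, x* moves by d = (0.4286, -0.1429).
The basis stays optimal until housings reaches 0; allowable increase = 210 hr.

210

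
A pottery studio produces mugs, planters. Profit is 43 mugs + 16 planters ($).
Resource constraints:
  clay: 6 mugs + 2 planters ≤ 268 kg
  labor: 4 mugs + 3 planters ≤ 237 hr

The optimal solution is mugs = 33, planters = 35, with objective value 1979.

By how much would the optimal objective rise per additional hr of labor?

1

Check each constraint at x*: clay 268/268 (tight); labor 237/237 (tight).
The binding rows give the dual system: 6·y_clay + 4·y_labor = 43 and 2·y_clay + 3·y_labor = 16.
This yields shadow prices y_clay = 6.5, y_labor = 1.
Shadow price of labor = 1.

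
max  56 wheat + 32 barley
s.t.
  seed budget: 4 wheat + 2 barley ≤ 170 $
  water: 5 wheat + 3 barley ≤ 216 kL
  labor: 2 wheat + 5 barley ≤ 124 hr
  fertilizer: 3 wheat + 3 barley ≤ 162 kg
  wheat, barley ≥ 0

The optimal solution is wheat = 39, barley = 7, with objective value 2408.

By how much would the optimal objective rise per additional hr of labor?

Check each constraint at x*: seed budget 170/170 (tight); water 216/216 (tight); labor 113/124 (slack 11); fertilizer 138/162 (slack 24).
By complementary slackness, y = 0 for the non-binding constraints.
From A_Bᵀ y = c: 4·y_seed budget + 5·y_water = 56; 2·y_seed budget + 3·y_water = 32.
→ y_seed budget = 4 and y_water = 8.
Shadow price of labor = 0.

0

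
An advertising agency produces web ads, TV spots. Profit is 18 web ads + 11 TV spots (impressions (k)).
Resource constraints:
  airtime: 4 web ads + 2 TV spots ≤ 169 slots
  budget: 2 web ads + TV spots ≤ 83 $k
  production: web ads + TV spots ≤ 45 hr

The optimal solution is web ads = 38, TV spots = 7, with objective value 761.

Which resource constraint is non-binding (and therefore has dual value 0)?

airtime: 166/169 (slack 3)
budget: 83/83 (binding)
production: 45/45 (binding)
By complementary slackness, a constraint with positive slack has shadow price 0 → airtime.

airtime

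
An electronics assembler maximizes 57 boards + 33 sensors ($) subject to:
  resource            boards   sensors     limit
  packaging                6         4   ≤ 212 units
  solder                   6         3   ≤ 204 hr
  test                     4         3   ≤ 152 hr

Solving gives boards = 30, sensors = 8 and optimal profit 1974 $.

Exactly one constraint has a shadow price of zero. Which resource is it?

packaging: 212/212 (binding)
solder: 204/204 (binding)
test: 144/152 (slack 8)
By complementary slackness, a constraint with positive slack has shadow price 0 → test.

test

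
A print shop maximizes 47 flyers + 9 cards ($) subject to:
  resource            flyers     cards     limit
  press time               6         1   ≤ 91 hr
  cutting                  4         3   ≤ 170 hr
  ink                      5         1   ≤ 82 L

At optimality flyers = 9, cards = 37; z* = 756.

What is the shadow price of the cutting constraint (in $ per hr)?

Check each constraint at x*: press time 91/91 (tight); cutting 147/170 (slack 23); ink 82/82 (tight).
Slack constraints have shadow price 0 (complementary slackness).
Dual feasibility on the basic columns requires 6·y_press time + 5·y_ink = 47, 1·y_press time + 1·y_ink = 9.
Solving: y_press time = 2, y_ink = 7.
Shadow price of cutting = 0.

0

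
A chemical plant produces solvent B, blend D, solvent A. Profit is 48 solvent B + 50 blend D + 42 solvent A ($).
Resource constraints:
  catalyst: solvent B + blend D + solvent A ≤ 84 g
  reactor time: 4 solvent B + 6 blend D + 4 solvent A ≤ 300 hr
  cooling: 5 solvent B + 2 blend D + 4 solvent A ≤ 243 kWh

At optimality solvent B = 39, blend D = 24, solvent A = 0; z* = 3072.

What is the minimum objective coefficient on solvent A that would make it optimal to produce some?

44

Binding: reactor time and cooling. Non-binding: catalyst (21 unused).
Since catalyst is not tight, its dual is 0.
The binding rows give the dual system: 4·y_reactor time + 5·y_cooling = 48 and 6·y_reactor time + 2·y_cooling = 50.
Solving: y_reactor time = 7, y_cooling = 4.
solvent A enters the basis when its profit ≥ yᵀa₃ = 7·4 + 4·4 = 44.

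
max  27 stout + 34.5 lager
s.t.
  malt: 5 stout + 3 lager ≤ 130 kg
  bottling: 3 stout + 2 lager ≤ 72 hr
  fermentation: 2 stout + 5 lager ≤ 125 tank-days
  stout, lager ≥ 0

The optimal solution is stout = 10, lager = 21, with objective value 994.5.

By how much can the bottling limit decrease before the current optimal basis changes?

Binding constraints: bottling, fermentation. The basis is B = [[3,2],[2,5]] with det 11.
Per unit decrease in bottling, x* moves by d = (-0.4545, 0.1818).
The basis stays optimal until stout reaches 0; allowable decrease = 22 hr.

22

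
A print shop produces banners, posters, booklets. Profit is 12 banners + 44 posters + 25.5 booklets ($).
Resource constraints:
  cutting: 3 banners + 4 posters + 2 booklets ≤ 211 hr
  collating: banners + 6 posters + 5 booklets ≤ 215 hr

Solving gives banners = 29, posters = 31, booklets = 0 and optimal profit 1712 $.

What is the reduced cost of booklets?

Both cutting and collating are binding at x*.
From A_Bᵀ y = c: 3·y_cutting + 1·y_collating = 12; 4·y_cutting + 6·y_collating = 44.
Solving: y_cutting = 2, y_collating = 6.
Reduced cost of booklets: c₃ − yᵀa₃ = 25.5 − (2·2 + 6·5) = 25.5 − 34 = -8.5.

-8.5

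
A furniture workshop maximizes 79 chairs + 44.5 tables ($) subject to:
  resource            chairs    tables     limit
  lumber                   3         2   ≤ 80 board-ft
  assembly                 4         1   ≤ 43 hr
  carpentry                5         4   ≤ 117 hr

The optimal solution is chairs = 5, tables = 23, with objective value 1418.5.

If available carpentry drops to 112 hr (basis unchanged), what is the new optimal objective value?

1373.5

At the optimum: lumber uses 61 of 80 (slack = 19); assembly uses 43 of 43 (binding); carpentry uses 117 of 117 (binding).
Slack constraints have shadow price 0 (complementary slackness).
Dual feasibility on the basic columns requires 4·y_assembly + 5·y_carpentry = 79, 1·y_assembly + 4·y_carpentry = 44.5.
Solving: y_assembly = 8.5, y_carpentry = 9.
Δz = y_carpentry·Δb = 9 × (-5) = -45, so new z* = 1418.5 − 45 = 1373.5.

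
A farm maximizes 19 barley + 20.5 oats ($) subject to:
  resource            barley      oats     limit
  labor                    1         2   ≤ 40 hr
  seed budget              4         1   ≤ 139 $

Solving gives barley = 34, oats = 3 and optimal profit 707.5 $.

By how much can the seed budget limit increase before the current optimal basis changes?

Binding constraints: labor, seed budget. The basis is B = [[1,2],[4,1]] with det -7.
Per unit increase in seed budget, x* moves by d = (0.2857, -0.1429).
The basis stays optimal until oats reaches 0; allowable increase = 21 $.

21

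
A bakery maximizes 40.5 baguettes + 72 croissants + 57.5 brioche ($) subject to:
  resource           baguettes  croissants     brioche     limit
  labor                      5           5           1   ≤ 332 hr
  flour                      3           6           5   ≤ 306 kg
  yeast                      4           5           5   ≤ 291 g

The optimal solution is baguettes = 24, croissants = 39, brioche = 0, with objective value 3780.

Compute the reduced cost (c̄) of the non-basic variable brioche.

Binding: flour and yeast. Non-binding: labor (17 unused).
Since labor is not tight, its dual is 0.
The binding rows give the dual system: 3·y_flour + 4·y_yeast = 40.5 and 6·y_flour + 5·y_yeast = 72.
Solving: y_flour = 9.5, y_yeast = 3.
Reduced cost of brioche: c₃ − yᵀa₃ = 57.5 − (9.5·5 + 3·5) = 57.5 − 62.5 = -5.

-5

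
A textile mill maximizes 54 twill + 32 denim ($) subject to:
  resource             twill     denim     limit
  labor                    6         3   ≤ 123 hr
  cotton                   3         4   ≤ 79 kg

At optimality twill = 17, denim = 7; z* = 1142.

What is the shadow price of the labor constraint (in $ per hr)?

Check each constraint at x*: labor 123/123 (tight); cotton 79/79 (tight).
The binding rows give the dual system: 6·y_labor + 3·y_cotton = 54 and 3·y_labor + 4·y_cotton = 32.
Solving: y_labor = 8, y_cotton = 2.
Shadow price of labor = 8.

8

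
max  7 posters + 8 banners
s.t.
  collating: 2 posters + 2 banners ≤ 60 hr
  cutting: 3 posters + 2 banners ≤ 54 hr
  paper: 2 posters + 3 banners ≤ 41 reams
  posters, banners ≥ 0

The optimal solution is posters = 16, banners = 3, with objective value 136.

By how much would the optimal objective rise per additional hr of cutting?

Binding: cutting and paper. Non-binding: collating (22 unused).
Slack constraints have shadow price 0 (complementary slackness).
From A_Bᵀ y = c: 3·y_cutting + 2·y_paper = 7; 2·y_cutting + 3·y_paper = 8.
Solving: y_cutting = 1, y_paper = 2.
Shadow price of cutting = 1.

1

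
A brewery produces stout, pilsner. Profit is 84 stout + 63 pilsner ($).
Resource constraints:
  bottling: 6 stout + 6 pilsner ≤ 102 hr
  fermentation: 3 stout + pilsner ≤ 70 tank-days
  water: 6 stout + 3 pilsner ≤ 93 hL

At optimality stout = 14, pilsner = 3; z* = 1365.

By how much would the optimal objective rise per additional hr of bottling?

Binding: bottling and water. Non-binding: fermentation (25 unused).
Since fermentation is not tight, its dual is 0.
The binding rows give the dual system: 6·y_bottling + 6·y_water = 84 and 6·y_bottling + 3·y_water = 63.
This yields shadow prices y_bottling = 7, y_water = 7.
Shadow price of bottling = 7.

7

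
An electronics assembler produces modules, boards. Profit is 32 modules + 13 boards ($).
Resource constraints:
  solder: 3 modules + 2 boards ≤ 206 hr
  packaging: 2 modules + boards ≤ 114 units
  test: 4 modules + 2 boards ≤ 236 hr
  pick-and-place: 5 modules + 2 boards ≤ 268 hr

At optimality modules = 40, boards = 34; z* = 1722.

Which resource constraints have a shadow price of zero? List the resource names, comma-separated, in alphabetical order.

solder: 188/206 (slack 18)
packaging: 114/114 (binding)
test: 228/236 (slack 8)
pick-and-place: 268/268 (binding)
By complementary slackness, a constraint with positive slack has shadow price 0 → solder, test.

solder, test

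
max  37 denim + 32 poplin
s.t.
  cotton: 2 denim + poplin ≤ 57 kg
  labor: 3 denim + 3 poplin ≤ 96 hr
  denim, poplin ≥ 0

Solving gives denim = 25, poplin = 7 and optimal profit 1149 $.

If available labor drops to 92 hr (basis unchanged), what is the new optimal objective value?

1113

Check each constraint at x*: cotton 57/57 (tight); labor 96/96 (tight).
Dual feasibility on the basic columns requires 2·y_cotton + 3·y_labor = 37, 1·y_cotton + 3·y_labor = 32.
This yields shadow prices y_cotton = 5, y_labor = 9.
Δz = y_labor·Δb = 9 × (-4) = -36, so new z* = 1149 − 36 = 1113.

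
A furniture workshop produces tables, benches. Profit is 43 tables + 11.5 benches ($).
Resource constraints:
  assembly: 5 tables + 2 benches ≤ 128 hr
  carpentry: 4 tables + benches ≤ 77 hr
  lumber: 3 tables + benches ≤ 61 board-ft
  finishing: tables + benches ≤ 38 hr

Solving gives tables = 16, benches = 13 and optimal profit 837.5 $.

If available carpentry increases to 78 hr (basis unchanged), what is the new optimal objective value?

846

Check each constraint at x*: assembly 106/128 (slack 22); carpentry 77/77 (tight); lumber 61/61 (tight); finishing 29/38 (slack 9).
Slack constraints have shadow price 0 (complementary slackness).
The binding rows give the dual system: 4·y_carpentry + 3·y_lumber = 43 and 1·y_carpentry + 1·y_lumber = 11.5.
Solving: y_carpentry = 8.5, y_lumber = 3.
Δz = y_carpentry·Δb = 8.5 × (1) = 8.5, so new z* = 837.5 + 8.5 = 846.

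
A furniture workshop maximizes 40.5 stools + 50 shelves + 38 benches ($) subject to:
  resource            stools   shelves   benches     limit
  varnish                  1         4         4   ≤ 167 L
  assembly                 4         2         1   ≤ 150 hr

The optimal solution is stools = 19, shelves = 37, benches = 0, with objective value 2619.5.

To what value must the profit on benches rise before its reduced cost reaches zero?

Both varnish and assembly are binding at x*.
From A_Bᵀ y = c: 1·y_varnish + 4·y_assembly = 40.5; 4·y_varnish + 2·y_assembly = 50.
Solving: y_varnish = 8.5, y_assembly = 8.
benches enters the basis when its profit ≥ yᵀa₃ = 8.5·4 + 8·1 = 42.

42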